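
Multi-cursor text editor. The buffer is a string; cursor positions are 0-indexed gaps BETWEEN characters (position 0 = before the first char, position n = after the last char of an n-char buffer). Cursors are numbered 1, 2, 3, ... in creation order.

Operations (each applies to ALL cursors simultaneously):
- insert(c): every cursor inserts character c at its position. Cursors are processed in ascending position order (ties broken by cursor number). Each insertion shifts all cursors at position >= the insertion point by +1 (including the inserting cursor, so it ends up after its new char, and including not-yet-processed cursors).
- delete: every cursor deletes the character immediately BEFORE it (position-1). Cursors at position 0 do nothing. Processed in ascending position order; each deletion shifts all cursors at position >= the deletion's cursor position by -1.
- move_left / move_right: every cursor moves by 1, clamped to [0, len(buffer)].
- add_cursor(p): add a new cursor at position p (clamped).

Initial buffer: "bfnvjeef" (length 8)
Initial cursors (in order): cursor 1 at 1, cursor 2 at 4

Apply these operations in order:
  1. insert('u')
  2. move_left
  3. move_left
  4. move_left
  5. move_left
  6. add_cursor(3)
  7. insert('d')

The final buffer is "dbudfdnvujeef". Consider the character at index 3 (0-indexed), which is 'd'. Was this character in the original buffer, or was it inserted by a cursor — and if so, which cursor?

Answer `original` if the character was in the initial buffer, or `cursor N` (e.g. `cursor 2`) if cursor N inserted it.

After op 1 (insert('u')): buffer="bufnvujeef" (len 10), cursors c1@2 c2@6, authorship .1...2....
After op 2 (move_left): buffer="bufnvujeef" (len 10), cursors c1@1 c2@5, authorship .1...2....
After op 3 (move_left): buffer="bufnvujeef" (len 10), cursors c1@0 c2@4, authorship .1...2....
After op 4 (move_left): buffer="bufnvujeef" (len 10), cursors c1@0 c2@3, authorship .1...2....
After op 5 (move_left): buffer="bufnvujeef" (len 10), cursors c1@0 c2@2, authorship .1...2....
After op 6 (add_cursor(3)): buffer="bufnvujeef" (len 10), cursors c1@0 c2@2 c3@3, authorship .1...2....
After op 7 (insert('d')): buffer="dbudfdnvujeef" (len 13), cursors c1@1 c2@4 c3@6, authorship 1.12.3..2....
Authorship (.=original, N=cursor N): 1 . 1 2 . 3 . . 2 . . . .
Index 3: author = 2

Answer: cursor 2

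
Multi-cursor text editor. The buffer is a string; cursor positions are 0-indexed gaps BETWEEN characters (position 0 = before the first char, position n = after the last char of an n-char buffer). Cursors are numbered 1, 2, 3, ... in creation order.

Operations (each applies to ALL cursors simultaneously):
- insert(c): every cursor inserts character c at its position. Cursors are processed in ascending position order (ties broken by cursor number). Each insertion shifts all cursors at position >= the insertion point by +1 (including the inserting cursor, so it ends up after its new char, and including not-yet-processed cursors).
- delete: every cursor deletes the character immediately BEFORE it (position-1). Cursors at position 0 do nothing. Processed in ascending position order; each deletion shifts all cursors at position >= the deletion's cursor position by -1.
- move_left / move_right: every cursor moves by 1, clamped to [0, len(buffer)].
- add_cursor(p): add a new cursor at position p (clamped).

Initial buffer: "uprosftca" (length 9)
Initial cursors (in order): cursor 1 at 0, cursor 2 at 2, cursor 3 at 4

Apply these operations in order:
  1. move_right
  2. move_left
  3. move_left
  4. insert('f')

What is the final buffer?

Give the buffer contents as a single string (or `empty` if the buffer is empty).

After op 1 (move_right): buffer="uprosftca" (len 9), cursors c1@1 c2@3 c3@5, authorship .........
After op 2 (move_left): buffer="uprosftca" (len 9), cursors c1@0 c2@2 c3@4, authorship .........
After op 3 (move_left): buffer="uprosftca" (len 9), cursors c1@0 c2@1 c3@3, authorship .........
After op 4 (insert('f')): buffer="fufprfosftca" (len 12), cursors c1@1 c2@3 c3@6, authorship 1.2..3......

Answer: fufprfosftca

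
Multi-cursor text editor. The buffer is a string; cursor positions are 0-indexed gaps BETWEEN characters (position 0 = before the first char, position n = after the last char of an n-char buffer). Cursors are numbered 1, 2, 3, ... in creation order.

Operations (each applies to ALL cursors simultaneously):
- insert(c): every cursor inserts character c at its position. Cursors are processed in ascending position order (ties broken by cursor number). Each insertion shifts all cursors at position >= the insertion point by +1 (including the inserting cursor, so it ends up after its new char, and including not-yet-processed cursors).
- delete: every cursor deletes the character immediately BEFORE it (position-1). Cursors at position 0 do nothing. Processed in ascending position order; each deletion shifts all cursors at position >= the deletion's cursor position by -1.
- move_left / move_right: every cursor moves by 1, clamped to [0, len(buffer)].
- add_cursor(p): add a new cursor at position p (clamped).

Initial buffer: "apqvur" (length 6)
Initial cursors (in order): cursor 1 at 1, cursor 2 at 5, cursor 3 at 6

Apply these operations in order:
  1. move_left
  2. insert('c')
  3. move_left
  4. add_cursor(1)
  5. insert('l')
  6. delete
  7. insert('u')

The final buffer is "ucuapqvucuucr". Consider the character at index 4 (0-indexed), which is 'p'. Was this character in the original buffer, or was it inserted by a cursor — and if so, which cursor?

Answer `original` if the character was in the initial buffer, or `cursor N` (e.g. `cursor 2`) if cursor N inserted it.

After op 1 (move_left): buffer="apqvur" (len 6), cursors c1@0 c2@4 c3@5, authorship ......
After op 2 (insert('c')): buffer="capqvcucr" (len 9), cursors c1@1 c2@6 c3@8, authorship 1....2.3.
After op 3 (move_left): buffer="capqvcucr" (len 9), cursors c1@0 c2@5 c3@7, authorship 1....2.3.
After op 4 (add_cursor(1)): buffer="capqvcucr" (len 9), cursors c1@0 c4@1 c2@5 c3@7, authorship 1....2.3.
After op 5 (insert('l')): buffer="lclapqvlculcr" (len 13), cursors c1@1 c4@3 c2@8 c3@11, authorship 114....22.33.
After op 6 (delete): buffer="capqvcucr" (len 9), cursors c1@0 c4@1 c2@5 c3@7, authorship 1....2.3.
After op 7 (insert('u')): buffer="ucuapqvucuucr" (len 13), cursors c1@1 c4@3 c2@8 c3@11, authorship 114....22.33.
Authorship (.=original, N=cursor N): 1 1 4 . . . . 2 2 . 3 3 .
Index 4: author = original

Answer: original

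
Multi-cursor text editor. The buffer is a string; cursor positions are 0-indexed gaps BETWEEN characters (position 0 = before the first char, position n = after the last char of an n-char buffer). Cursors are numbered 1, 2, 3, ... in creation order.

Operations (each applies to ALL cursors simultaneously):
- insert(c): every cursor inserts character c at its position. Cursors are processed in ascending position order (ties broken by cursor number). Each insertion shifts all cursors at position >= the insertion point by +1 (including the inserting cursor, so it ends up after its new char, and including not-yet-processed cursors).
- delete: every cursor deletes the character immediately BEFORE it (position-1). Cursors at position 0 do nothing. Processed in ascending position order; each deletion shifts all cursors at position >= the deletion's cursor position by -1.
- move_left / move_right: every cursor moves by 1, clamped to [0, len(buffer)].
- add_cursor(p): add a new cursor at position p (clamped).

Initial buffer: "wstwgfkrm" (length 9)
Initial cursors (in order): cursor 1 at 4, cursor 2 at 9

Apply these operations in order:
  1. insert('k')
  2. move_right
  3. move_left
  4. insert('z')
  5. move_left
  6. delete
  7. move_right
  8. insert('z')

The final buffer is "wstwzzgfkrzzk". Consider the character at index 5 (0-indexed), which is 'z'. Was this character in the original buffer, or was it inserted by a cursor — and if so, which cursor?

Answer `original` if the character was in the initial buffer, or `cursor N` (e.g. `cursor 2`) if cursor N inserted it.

After op 1 (insert('k')): buffer="wstwkgfkrmk" (len 11), cursors c1@5 c2@11, authorship ....1.....2
After op 2 (move_right): buffer="wstwkgfkrmk" (len 11), cursors c1@6 c2@11, authorship ....1.....2
After op 3 (move_left): buffer="wstwkgfkrmk" (len 11), cursors c1@5 c2@10, authorship ....1.....2
After op 4 (insert('z')): buffer="wstwkzgfkrmzk" (len 13), cursors c1@6 c2@12, authorship ....11.....22
After op 5 (move_left): buffer="wstwkzgfkrmzk" (len 13), cursors c1@5 c2@11, authorship ....11.....22
After op 6 (delete): buffer="wstwzgfkrzk" (len 11), cursors c1@4 c2@9, authorship ....1....22
After op 7 (move_right): buffer="wstwzgfkrzk" (len 11), cursors c1@5 c2@10, authorship ....1....22
After op 8 (insert('z')): buffer="wstwzzgfkrzzk" (len 13), cursors c1@6 c2@12, authorship ....11....222
Authorship (.=original, N=cursor N): . . . . 1 1 . . . . 2 2 2
Index 5: author = 1

Answer: cursor 1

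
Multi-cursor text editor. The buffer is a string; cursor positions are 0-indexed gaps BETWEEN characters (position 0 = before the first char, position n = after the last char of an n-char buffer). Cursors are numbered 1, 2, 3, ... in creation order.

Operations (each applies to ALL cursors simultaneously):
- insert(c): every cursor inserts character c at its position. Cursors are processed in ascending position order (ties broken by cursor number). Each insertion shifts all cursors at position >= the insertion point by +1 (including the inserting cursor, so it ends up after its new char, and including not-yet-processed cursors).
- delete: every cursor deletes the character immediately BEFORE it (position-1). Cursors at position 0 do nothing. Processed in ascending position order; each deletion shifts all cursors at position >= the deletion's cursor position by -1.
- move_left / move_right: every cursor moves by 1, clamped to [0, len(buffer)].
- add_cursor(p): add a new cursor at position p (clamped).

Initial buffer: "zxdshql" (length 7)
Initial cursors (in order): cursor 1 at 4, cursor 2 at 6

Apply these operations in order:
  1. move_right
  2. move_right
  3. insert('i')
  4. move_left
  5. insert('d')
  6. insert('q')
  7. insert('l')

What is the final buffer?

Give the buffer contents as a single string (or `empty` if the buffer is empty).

After op 1 (move_right): buffer="zxdshql" (len 7), cursors c1@5 c2@7, authorship .......
After op 2 (move_right): buffer="zxdshql" (len 7), cursors c1@6 c2@7, authorship .......
After op 3 (insert('i')): buffer="zxdshqili" (len 9), cursors c1@7 c2@9, authorship ......1.2
After op 4 (move_left): buffer="zxdshqili" (len 9), cursors c1@6 c2@8, authorship ......1.2
After op 5 (insert('d')): buffer="zxdshqdildi" (len 11), cursors c1@7 c2@10, authorship ......11.22
After op 6 (insert('q')): buffer="zxdshqdqildqi" (len 13), cursors c1@8 c2@12, authorship ......111.222
After op 7 (insert('l')): buffer="zxdshqdqlildqli" (len 15), cursors c1@9 c2@14, authorship ......1111.2222

Answer: zxdshqdqlildqli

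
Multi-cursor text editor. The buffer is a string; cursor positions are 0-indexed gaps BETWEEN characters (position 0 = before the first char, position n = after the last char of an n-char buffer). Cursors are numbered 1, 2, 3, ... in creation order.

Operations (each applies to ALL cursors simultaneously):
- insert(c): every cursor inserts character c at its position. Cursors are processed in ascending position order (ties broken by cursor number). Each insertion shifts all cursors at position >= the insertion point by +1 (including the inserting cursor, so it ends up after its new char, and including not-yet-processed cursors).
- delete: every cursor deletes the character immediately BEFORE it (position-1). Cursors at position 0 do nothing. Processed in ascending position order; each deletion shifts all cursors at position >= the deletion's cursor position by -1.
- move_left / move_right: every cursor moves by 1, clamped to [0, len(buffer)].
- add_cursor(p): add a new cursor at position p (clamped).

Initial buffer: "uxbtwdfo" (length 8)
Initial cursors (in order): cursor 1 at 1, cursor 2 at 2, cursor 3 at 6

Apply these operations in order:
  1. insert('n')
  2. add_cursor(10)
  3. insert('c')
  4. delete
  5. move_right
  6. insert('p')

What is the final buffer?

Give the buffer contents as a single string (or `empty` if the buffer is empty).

Answer: unxpnbptwdnfpop

Derivation:
After op 1 (insert('n')): buffer="unxnbtwdnfo" (len 11), cursors c1@2 c2@4 c3@9, authorship .1.2....3..
After op 2 (add_cursor(10)): buffer="unxnbtwdnfo" (len 11), cursors c1@2 c2@4 c3@9 c4@10, authorship .1.2....3..
After op 3 (insert('c')): buffer="uncxncbtwdncfco" (len 15), cursors c1@3 c2@6 c3@12 c4@14, authorship .11.22....33.4.
After op 4 (delete): buffer="unxnbtwdnfo" (len 11), cursors c1@2 c2@4 c3@9 c4@10, authorship .1.2....3..
After op 5 (move_right): buffer="unxnbtwdnfo" (len 11), cursors c1@3 c2@5 c3@10 c4@11, authorship .1.2....3..
After op 6 (insert('p')): buffer="unxpnbptwdnfpop" (len 15), cursors c1@4 c2@7 c3@13 c4@15, authorship .1.12.2...3.3.4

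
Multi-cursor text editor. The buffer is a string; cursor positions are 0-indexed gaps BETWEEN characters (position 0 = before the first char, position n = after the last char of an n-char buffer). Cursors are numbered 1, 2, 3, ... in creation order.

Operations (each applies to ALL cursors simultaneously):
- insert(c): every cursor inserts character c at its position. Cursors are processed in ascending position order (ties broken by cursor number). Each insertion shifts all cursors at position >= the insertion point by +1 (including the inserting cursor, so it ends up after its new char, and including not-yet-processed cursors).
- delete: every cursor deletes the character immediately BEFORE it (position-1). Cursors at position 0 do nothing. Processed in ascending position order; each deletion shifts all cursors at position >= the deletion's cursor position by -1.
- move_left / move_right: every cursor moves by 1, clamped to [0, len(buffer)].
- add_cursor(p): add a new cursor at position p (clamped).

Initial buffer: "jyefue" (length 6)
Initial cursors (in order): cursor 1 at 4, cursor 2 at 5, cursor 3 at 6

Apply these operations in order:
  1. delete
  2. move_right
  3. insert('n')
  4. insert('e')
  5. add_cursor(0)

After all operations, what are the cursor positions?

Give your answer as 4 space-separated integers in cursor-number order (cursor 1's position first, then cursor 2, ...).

Answer: 9 9 9 0

Derivation:
After op 1 (delete): buffer="jye" (len 3), cursors c1@3 c2@3 c3@3, authorship ...
After op 2 (move_right): buffer="jye" (len 3), cursors c1@3 c2@3 c3@3, authorship ...
After op 3 (insert('n')): buffer="jyennn" (len 6), cursors c1@6 c2@6 c3@6, authorship ...123
After op 4 (insert('e')): buffer="jyennneee" (len 9), cursors c1@9 c2@9 c3@9, authorship ...123123
After op 5 (add_cursor(0)): buffer="jyennneee" (len 9), cursors c4@0 c1@9 c2@9 c3@9, authorship ...123123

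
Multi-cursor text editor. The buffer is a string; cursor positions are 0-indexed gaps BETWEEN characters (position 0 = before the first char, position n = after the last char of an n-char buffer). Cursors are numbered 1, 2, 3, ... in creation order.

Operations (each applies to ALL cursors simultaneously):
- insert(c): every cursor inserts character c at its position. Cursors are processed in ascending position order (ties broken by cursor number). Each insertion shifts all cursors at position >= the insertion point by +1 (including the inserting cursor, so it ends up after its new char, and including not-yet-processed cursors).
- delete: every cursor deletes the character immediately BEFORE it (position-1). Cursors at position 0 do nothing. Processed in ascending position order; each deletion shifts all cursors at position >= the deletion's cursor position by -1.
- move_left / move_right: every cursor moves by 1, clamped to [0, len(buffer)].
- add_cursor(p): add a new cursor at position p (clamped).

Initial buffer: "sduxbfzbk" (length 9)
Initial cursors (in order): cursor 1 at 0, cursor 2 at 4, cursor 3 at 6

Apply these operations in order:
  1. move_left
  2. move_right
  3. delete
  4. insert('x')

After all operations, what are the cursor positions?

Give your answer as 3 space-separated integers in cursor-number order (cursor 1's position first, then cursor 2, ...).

Answer: 1 4 6

Derivation:
After op 1 (move_left): buffer="sduxbfzbk" (len 9), cursors c1@0 c2@3 c3@5, authorship .........
After op 2 (move_right): buffer="sduxbfzbk" (len 9), cursors c1@1 c2@4 c3@6, authorship .........
After op 3 (delete): buffer="dubzbk" (len 6), cursors c1@0 c2@2 c3@3, authorship ......
After op 4 (insert('x')): buffer="xduxbxzbk" (len 9), cursors c1@1 c2@4 c3@6, authorship 1..2.3...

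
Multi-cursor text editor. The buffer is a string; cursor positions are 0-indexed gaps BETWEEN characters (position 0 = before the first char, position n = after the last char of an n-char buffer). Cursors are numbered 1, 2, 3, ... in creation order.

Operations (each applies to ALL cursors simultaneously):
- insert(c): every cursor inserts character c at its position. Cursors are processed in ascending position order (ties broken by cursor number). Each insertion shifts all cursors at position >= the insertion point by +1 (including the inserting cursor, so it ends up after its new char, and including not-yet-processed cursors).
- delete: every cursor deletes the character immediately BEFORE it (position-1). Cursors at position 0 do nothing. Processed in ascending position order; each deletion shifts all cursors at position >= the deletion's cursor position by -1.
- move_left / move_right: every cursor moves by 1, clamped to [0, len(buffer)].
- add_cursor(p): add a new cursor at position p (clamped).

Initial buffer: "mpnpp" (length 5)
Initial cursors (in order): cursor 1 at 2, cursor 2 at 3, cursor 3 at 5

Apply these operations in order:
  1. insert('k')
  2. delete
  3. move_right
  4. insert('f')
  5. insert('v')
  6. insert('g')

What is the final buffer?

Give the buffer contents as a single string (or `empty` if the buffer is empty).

Answer: mpnfvgpfvgpfvg

Derivation:
After op 1 (insert('k')): buffer="mpknkppk" (len 8), cursors c1@3 c2@5 c3@8, authorship ..1.2..3
After op 2 (delete): buffer="mpnpp" (len 5), cursors c1@2 c2@3 c3@5, authorship .....
After op 3 (move_right): buffer="mpnpp" (len 5), cursors c1@3 c2@4 c3@5, authorship .....
After op 4 (insert('f')): buffer="mpnfpfpf" (len 8), cursors c1@4 c2@6 c3@8, authorship ...1.2.3
After op 5 (insert('v')): buffer="mpnfvpfvpfv" (len 11), cursors c1@5 c2@8 c3@11, authorship ...11.22.33
After op 6 (insert('g')): buffer="mpnfvgpfvgpfvg" (len 14), cursors c1@6 c2@10 c3@14, authorship ...111.222.333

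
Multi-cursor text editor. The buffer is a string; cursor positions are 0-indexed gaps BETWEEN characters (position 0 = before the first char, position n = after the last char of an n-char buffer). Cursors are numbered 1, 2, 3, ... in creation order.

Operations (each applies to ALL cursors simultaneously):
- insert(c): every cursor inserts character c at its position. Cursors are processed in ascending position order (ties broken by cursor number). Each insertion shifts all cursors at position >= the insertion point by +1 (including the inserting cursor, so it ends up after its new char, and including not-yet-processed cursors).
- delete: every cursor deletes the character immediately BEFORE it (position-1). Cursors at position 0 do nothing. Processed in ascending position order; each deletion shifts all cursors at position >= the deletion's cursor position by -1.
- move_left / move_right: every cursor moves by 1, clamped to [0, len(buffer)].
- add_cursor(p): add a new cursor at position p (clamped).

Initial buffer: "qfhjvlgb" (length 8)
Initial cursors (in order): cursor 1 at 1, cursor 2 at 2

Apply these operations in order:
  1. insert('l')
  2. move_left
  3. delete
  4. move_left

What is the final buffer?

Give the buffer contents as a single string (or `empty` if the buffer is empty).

After op 1 (insert('l')): buffer="qlflhjvlgb" (len 10), cursors c1@2 c2@4, authorship .1.2......
After op 2 (move_left): buffer="qlflhjvlgb" (len 10), cursors c1@1 c2@3, authorship .1.2......
After op 3 (delete): buffer="llhjvlgb" (len 8), cursors c1@0 c2@1, authorship 12......
After op 4 (move_left): buffer="llhjvlgb" (len 8), cursors c1@0 c2@0, authorship 12......

Answer: llhjvlgb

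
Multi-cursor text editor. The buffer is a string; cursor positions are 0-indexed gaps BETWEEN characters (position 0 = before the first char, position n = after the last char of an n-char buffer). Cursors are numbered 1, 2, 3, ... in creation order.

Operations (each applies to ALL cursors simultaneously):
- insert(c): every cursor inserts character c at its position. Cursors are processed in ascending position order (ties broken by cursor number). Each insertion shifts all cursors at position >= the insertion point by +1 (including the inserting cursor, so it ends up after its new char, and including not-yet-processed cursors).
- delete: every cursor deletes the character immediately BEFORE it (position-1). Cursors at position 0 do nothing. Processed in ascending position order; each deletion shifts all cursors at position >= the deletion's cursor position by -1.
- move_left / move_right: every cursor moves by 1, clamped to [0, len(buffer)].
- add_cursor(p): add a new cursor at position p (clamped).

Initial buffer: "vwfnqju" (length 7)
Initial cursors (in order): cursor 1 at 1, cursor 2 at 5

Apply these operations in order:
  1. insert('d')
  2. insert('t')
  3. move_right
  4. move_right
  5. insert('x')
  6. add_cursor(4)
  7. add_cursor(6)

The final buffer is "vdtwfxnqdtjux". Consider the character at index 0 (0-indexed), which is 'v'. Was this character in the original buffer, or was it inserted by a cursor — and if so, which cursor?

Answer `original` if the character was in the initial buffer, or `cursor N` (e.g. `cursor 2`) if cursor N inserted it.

Answer: original

Derivation:
After op 1 (insert('d')): buffer="vdwfnqdju" (len 9), cursors c1@2 c2@7, authorship .1....2..
After op 2 (insert('t')): buffer="vdtwfnqdtju" (len 11), cursors c1@3 c2@9, authorship .11....22..
After op 3 (move_right): buffer="vdtwfnqdtju" (len 11), cursors c1@4 c2@10, authorship .11....22..
After op 4 (move_right): buffer="vdtwfnqdtju" (len 11), cursors c1@5 c2@11, authorship .11....22..
After op 5 (insert('x')): buffer="vdtwfxnqdtjux" (len 13), cursors c1@6 c2@13, authorship .11..1..22..2
After op 6 (add_cursor(4)): buffer="vdtwfxnqdtjux" (len 13), cursors c3@4 c1@6 c2@13, authorship .11..1..22..2
After op 7 (add_cursor(6)): buffer="vdtwfxnqdtjux" (len 13), cursors c3@4 c1@6 c4@6 c2@13, authorship .11..1..22..2
Authorship (.=original, N=cursor N): . 1 1 . . 1 . . 2 2 . . 2
Index 0: author = original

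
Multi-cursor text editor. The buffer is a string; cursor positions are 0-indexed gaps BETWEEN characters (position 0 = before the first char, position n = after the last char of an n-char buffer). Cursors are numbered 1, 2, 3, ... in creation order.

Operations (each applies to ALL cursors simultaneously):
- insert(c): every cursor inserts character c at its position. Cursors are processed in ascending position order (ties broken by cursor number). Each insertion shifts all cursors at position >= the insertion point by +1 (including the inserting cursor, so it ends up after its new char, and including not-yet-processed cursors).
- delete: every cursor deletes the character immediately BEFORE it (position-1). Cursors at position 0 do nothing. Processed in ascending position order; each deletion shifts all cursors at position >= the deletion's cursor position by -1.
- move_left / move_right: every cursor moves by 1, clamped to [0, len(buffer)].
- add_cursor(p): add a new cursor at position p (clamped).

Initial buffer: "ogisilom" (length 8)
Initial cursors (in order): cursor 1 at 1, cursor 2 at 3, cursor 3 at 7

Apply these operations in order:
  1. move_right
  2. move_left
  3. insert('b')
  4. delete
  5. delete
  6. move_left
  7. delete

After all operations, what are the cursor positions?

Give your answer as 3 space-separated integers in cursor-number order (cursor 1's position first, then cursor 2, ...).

Answer: 0 0 2

Derivation:
After op 1 (move_right): buffer="ogisilom" (len 8), cursors c1@2 c2@4 c3@8, authorship ........
After op 2 (move_left): buffer="ogisilom" (len 8), cursors c1@1 c2@3 c3@7, authorship ........
After op 3 (insert('b')): buffer="obgibsilobm" (len 11), cursors c1@2 c2@5 c3@10, authorship .1..2....3.
After op 4 (delete): buffer="ogisilom" (len 8), cursors c1@1 c2@3 c3@7, authorship ........
After op 5 (delete): buffer="gsilm" (len 5), cursors c1@0 c2@1 c3@4, authorship .....
After op 6 (move_left): buffer="gsilm" (len 5), cursors c1@0 c2@0 c3@3, authorship .....
After op 7 (delete): buffer="gslm" (len 4), cursors c1@0 c2@0 c3@2, authorship ....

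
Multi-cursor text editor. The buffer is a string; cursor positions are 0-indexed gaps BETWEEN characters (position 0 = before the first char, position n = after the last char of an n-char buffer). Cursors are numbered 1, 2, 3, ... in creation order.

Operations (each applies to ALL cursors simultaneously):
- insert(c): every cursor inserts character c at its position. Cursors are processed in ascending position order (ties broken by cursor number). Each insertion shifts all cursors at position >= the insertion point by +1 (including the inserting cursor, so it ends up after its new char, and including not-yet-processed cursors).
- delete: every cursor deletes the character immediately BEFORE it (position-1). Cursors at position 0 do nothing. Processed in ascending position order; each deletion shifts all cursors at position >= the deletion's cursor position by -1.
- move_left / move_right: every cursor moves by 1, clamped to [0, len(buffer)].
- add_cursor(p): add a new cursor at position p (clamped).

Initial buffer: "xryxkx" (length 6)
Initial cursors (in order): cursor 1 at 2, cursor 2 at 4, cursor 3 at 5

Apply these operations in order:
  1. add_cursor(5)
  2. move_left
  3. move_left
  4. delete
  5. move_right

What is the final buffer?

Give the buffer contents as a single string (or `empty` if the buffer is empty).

After op 1 (add_cursor(5)): buffer="xryxkx" (len 6), cursors c1@2 c2@4 c3@5 c4@5, authorship ......
After op 2 (move_left): buffer="xryxkx" (len 6), cursors c1@1 c2@3 c3@4 c4@4, authorship ......
After op 3 (move_left): buffer="xryxkx" (len 6), cursors c1@0 c2@2 c3@3 c4@3, authorship ......
After op 4 (delete): buffer="xkx" (len 3), cursors c1@0 c2@0 c3@0 c4@0, authorship ...
After op 5 (move_right): buffer="xkx" (len 3), cursors c1@1 c2@1 c3@1 c4@1, authorship ...

Answer: xkx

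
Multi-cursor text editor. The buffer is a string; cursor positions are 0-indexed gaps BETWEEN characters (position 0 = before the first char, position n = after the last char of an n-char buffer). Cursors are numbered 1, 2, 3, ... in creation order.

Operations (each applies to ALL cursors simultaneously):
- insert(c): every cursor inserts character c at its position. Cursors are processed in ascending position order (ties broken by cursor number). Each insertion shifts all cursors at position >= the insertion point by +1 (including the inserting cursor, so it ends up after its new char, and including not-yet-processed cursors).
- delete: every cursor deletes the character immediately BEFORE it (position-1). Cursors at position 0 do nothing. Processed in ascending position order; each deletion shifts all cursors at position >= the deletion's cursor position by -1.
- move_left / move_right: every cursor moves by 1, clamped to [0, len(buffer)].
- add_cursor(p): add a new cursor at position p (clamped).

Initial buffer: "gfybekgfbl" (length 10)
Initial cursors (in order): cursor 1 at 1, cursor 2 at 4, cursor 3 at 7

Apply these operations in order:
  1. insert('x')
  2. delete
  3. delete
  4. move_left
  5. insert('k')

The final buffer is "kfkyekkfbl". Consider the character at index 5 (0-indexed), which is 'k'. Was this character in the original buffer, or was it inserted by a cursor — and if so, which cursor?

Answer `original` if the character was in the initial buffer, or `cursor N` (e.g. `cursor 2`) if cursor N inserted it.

After op 1 (insert('x')): buffer="gxfybxekgxfbl" (len 13), cursors c1@2 c2@6 c3@10, authorship .1...2...3...
After op 2 (delete): buffer="gfybekgfbl" (len 10), cursors c1@1 c2@4 c3@7, authorship ..........
After op 3 (delete): buffer="fyekfbl" (len 7), cursors c1@0 c2@2 c3@4, authorship .......
After op 4 (move_left): buffer="fyekfbl" (len 7), cursors c1@0 c2@1 c3@3, authorship .......
After op 5 (insert('k')): buffer="kfkyekkfbl" (len 10), cursors c1@1 c2@3 c3@6, authorship 1.2..3....
Authorship (.=original, N=cursor N): 1 . 2 . . 3 . . . .
Index 5: author = 3

Answer: cursor 3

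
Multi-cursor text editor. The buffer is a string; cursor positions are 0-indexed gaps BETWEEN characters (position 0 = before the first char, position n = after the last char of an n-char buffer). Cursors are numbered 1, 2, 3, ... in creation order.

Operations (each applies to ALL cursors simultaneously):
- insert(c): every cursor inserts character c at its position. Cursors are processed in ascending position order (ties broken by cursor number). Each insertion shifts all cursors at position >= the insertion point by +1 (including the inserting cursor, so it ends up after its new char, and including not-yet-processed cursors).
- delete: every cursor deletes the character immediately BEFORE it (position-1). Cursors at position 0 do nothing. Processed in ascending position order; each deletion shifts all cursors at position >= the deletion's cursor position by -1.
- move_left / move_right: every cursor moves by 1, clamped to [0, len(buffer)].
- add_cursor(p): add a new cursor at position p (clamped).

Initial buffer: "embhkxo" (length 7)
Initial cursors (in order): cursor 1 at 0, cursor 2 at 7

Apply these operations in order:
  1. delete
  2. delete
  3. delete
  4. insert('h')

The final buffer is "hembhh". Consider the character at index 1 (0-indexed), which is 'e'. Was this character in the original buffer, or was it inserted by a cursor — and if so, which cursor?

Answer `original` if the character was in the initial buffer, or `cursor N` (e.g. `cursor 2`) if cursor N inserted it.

After op 1 (delete): buffer="embhkx" (len 6), cursors c1@0 c2@6, authorship ......
After op 2 (delete): buffer="embhk" (len 5), cursors c1@0 c2@5, authorship .....
After op 3 (delete): buffer="embh" (len 4), cursors c1@0 c2@4, authorship ....
After op 4 (insert('h')): buffer="hembhh" (len 6), cursors c1@1 c2@6, authorship 1....2
Authorship (.=original, N=cursor N): 1 . . . . 2
Index 1: author = original

Answer: original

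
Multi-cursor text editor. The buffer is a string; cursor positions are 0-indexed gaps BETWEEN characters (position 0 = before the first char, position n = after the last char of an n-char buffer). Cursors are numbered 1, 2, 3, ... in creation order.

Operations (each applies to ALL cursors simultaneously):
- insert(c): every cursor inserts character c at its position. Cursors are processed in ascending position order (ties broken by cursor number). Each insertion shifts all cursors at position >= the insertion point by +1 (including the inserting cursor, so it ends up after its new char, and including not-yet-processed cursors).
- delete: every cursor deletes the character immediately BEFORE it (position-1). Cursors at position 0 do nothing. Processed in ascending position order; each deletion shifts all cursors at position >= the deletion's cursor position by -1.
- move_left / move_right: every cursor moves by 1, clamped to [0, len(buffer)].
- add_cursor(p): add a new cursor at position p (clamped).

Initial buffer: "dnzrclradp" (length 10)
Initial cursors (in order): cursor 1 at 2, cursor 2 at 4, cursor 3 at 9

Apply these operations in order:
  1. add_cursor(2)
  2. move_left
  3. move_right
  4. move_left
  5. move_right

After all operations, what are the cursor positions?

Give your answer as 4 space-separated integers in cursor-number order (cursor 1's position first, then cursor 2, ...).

After op 1 (add_cursor(2)): buffer="dnzrclradp" (len 10), cursors c1@2 c4@2 c2@4 c3@9, authorship ..........
After op 2 (move_left): buffer="dnzrclradp" (len 10), cursors c1@1 c4@1 c2@3 c3@8, authorship ..........
After op 3 (move_right): buffer="dnzrclradp" (len 10), cursors c1@2 c4@2 c2@4 c3@9, authorship ..........
After op 4 (move_left): buffer="dnzrclradp" (len 10), cursors c1@1 c4@1 c2@3 c3@8, authorship ..........
After op 5 (move_right): buffer="dnzrclradp" (len 10), cursors c1@2 c4@2 c2@4 c3@9, authorship ..........

Answer: 2 4 9 2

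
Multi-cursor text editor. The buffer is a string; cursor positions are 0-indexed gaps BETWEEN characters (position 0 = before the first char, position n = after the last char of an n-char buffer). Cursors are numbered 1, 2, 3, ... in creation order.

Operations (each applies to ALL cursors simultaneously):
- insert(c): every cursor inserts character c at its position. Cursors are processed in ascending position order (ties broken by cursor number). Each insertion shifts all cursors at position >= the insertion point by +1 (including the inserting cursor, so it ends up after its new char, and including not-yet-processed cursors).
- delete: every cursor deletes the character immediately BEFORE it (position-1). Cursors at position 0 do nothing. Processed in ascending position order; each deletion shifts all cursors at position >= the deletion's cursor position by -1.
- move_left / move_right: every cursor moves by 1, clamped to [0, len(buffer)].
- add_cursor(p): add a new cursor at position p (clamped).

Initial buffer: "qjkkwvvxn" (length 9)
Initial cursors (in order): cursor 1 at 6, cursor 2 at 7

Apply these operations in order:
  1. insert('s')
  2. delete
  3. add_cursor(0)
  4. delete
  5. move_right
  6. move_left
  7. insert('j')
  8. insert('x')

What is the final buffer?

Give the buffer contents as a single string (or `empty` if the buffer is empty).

Answer: jxqjkkwjjxxxn

Derivation:
After op 1 (insert('s')): buffer="qjkkwvsvsxn" (len 11), cursors c1@7 c2@9, authorship ......1.2..
After op 2 (delete): buffer="qjkkwvvxn" (len 9), cursors c1@6 c2@7, authorship .........
After op 3 (add_cursor(0)): buffer="qjkkwvvxn" (len 9), cursors c3@0 c1@6 c2@7, authorship .........
After op 4 (delete): buffer="qjkkwxn" (len 7), cursors c3@0 c1@5 c2@5, authorship .......
After op 5 (move_right): buffer="qjkkwxn" (len 7), cursors c3@1 c1@6 c2@6, authorship .......
After op 6 (move_left): buffer="qjkkwxn" (len 7), cursors c3@0 c1@5 c2@5, authorship .......
After op 7 (insert('j')): buffer="jqjkkwjjxn" (len 10), cursors c3@1 c1@8 c2@8, authorship 3.....12..
After op 8 (insert('x')): buffer="jxqjkkwjjxxxn" (len 13), cursors c3@2 c1@11 c2@11, authorship 33.....1212..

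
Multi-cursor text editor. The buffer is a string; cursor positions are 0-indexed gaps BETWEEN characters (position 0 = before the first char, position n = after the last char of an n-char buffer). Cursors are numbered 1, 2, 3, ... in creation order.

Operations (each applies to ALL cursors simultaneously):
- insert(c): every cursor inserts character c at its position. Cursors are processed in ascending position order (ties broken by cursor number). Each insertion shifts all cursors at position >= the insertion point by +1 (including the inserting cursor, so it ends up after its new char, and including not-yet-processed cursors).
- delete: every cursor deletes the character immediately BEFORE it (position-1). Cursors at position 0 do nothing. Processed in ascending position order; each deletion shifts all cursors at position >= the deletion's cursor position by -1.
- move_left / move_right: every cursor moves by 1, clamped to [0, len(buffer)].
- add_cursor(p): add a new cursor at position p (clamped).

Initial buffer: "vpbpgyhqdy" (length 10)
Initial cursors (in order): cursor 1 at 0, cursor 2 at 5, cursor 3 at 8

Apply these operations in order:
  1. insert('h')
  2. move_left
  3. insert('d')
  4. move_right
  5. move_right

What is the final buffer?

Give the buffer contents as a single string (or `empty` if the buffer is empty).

Answer: dhvpbpgdhyhqdhdy

Derivation:
After op 1 (insert('h')): buffer="hvpbpghyhqhdy" (len 13), cursors c1@1 c2@7 c3@11, authorship 1.....2...3..
After op 2 (move_left): buffer="hvpbpghyhqhdy" (len 13), cursors c1@0 c2@6 c3@10, authorship 1.....2...3..
After op 3 (insert('d')): buffer="dhvpbpgdhyhqdhdy" (len 16), cursors c1@1 c2@8 c3@13, authorship 11.....22...33..
After op 4 (move_right): buffer="dhvpbpgdhyhqdhdy" (len 16), cursors c1@2 c2@9 c3@14, authorship 11.....22...33..
After op 5 (move_right): buffer="dhvpbpgdhyhqdhdy" (len 16), cursors c1@3 c2@10 c3@15, authorship 11.....22...33..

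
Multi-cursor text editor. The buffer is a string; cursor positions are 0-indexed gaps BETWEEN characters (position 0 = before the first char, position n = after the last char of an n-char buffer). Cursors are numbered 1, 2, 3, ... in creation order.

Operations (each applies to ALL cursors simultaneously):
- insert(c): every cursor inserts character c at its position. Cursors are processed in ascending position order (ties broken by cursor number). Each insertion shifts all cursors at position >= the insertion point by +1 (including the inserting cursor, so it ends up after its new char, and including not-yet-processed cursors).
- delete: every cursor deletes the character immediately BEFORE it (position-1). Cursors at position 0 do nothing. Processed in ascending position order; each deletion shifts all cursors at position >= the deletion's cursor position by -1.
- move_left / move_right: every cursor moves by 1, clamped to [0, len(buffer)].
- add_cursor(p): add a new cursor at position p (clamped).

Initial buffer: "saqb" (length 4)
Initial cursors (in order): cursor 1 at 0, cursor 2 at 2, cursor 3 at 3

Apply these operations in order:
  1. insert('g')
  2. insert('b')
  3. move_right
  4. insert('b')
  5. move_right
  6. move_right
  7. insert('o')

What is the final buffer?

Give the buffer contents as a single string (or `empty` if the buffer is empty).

Answer: gbsbagobqbgbobbo

Derivation:
After op 1 (insert('g')): buffer="gsagqgb" (len 7), cursors c1@1 c2@4 c3@6, authorship 1..2.3.
After op 2 (insert('b')): buffer="gbsagbqgbb" (len 10), cursors c1@2 c2@6 c3@9, authorship 11..22.33.
After op 3 (move_right): buffer="gbsagbqgbb" (len 10), cursors c1@3 c2@7 c3@10, authorship 11..22.33.
After op 4 (insert('b')): buffer="gbsbagbqbgbbb" (len 13), cursors c1@4 c2@9 c3@13, authorship 11.1.22.233.3
After op 5 (move_right): buffer="gbsbagbqbgbbb" (len 13), cursors c1@5 c2@10 c3@13, authorship 11.1.22.233.3
After op 6 (move_right): buffer="gbsbagbqbgbbb" (len 13), cursors c1@6 c2@11 c3@13, authorship 11.1.22.233.3
After op 7 (insert('o')): buffer="gbsbagobqbgbobbo" (len 16), cursors c1@7 c2@13 c3@16, authorship 11.1.212.2332.33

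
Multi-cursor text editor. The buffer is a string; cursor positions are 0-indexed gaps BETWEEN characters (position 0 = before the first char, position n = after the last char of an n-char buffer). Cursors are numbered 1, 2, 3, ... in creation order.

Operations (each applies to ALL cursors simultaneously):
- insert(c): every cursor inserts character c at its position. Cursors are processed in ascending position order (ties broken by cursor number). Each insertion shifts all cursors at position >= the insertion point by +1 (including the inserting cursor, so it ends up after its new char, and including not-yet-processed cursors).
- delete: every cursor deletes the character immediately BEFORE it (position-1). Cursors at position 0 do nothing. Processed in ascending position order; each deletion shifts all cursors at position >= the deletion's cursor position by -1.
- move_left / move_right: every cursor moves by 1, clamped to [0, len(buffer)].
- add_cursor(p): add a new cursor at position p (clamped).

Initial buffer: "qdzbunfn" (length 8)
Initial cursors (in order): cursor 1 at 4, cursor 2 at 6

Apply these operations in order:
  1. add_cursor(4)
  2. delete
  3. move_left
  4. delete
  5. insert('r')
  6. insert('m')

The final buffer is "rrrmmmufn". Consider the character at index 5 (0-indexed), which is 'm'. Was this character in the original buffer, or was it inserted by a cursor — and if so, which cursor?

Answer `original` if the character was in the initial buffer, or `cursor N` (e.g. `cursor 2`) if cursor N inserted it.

After op 1 (add_cursor(4)): buffer="qdzbunfn" (len 8), cursors c1@4 c3@4 c2@6, authorship ........
After op 2 (delete): buffer="qdufn" (len 5), cursors c1@2 c3@2 c2@3, authorship .....
After op 3 (move_left): buffer="qdufn" (len 5), cursors c1@1 c3@1 c2@2, authorship .....
After op 4 (delete): buffer="ufn" (len 3), cursors c1@0 c2@0 c3@0, authorship ...
After op 5 (insert('r')): buffer="rrrufn" (len 6), cursors c1@3 c2@3 c3@3, authorship 123...
After op 6 (insert('m')): buffer="rrrmmmufn" (len 9), cursors c1@6 c2@6 c3@6, authorship 123123...
Authorship (.=original, N=cursor N): 1 2 3 1 2 3 . . .
Index 5: author = 3

Answer: cursor 3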